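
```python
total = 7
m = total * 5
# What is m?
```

Trace:
`total = 7` → total = 7
`m = total * 5` → m = 35
So m = 35

Answer: 35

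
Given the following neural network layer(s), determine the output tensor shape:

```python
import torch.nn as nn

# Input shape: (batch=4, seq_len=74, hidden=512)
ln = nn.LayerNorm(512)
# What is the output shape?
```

Input: (4, 74, 512) -> Output: (4, 74, 512)

Answer: (4, 74, 512)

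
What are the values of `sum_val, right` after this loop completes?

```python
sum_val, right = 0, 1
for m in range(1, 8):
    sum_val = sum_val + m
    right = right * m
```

Sum and factorial of 1 to 7
`sum_val, right` takes the values: (0, 1) → (1, 1) → (3, 1) → (3, 2) → (6, 2) → (6, 6) → (10, 6) → (10, 24) → (15, 24) → (15, 120) → (21, 120) → (21, 720) → (28, 720) → (28, 5040)

Answer: 28, 5040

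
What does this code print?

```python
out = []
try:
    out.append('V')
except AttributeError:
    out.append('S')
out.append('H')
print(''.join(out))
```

Execution trace: 'V' (try body, no exception) → 'H' (after the try/except). Output: VH

Answer: VH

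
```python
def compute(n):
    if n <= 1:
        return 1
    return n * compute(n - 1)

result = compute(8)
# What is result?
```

compute(8) = 8 * 7 * 6 * 5 * 4 * 3 * 2 * 1 = 40320

Answer: 40320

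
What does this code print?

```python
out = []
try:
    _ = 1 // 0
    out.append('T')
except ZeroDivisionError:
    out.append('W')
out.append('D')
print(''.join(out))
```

Execution trace: 'W' (except ZeroDivisionError) → 'D' (after the try/except). Output: WD

Answer: WD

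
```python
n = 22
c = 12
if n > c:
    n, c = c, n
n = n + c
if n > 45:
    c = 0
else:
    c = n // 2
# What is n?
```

Trace:
`n = 22` → n = 22
`c = 12` → c = 12
`if n > c: ...` → n > c is True → n = 12; c = 22
`n = n + c` → n = 34
`if n > 45: ...` → n > 45 is False, take else branch → c = 17
So n = 34

Answer: 34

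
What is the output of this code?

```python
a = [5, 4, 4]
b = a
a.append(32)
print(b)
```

Key concept: basic list aliasing.
Step by step:
`a = [5, 4, 4]` → a = [5, 4, 4]
`b = a` → b = [5, 4, 4] (same object as a)
`a.append(32)` → a = [5, 4, 4, 32] (same object as b); b = [5, 4, 4, 32] (same object as a)
`print(b)` → prints [5, 4, 4, 32]

Answer: [5, 4, 4, 32]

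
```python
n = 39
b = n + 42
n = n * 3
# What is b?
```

Trace:
`n = 39` → n = 39
`b = n + 42` → b = 81
`n = n * 3` → n = 117
So b = 81

Answer: 81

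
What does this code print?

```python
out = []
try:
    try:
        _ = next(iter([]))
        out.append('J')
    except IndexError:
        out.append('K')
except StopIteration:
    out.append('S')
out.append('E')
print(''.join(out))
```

Execution trace: 'S' (outer except StopIteration) → 'E' (after the try/except). Output: SE

Answer: SE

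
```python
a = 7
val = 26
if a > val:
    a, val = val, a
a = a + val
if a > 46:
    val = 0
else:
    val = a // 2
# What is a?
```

Trace:
`a = 7` → a = 7
`val = 26` → val = 26
`if a > val: ...` → a > val is False → no variable changes
`a = a + val` → a = 33
`if a > 46: ...` → a > 46 is False, take else branch → val = 16
So a = 33

Answer: 33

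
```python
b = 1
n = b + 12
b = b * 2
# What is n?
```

Trace:
`b = 1` → b = 1
`n = b + 12` → n = 13
`b = b * 2` → b = 2
So n = 13

Answer: 13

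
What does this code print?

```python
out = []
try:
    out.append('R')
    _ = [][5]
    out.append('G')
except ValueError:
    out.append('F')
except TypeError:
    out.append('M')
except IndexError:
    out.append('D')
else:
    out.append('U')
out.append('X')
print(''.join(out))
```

Execution trace: 'R' (try body) → 'D' (except IndexError) → 'X' (after the try/except). Output: RDX

Answer: RDX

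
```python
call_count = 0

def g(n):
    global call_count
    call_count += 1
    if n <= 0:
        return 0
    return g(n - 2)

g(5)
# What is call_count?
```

Linear recursion stepping by 2: 4 calls from n=5 down to ≤0.

Answer: 4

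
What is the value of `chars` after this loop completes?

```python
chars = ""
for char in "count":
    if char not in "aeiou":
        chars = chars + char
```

Remove vowels from 'count'
`chars` takes the values: "" → "c" → "cn" → "cnt"

Answer: "cnt"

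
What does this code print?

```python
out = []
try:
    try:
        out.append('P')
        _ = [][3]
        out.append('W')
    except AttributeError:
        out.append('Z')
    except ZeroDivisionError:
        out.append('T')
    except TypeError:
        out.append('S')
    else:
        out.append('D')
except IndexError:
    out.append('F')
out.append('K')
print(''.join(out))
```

Execution trace: 'P' (try body) → 'F' (outer except IndexError) → 'K' (after the try/except). Output: PFK

Answer: PFK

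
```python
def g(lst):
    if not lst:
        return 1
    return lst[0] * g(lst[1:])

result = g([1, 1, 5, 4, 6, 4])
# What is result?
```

Product over [1, 1, 5, 4, 6, 4] = 1 * 1 * 5 * 4 * 6 * 4 = 480

Answer: 480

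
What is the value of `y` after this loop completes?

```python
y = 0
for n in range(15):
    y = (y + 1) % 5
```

Increment mod 5, 15 times = 0
`y` takes the values: 0 → 1 → 2 → 3 → 4 → 0 → 1 → 2 → 3 → 4 → 0 → 1 → 2 → 3 → 4 → 0

Answer: 0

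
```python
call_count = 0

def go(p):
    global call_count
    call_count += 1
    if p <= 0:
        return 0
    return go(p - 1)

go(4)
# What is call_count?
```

Linear recursion stepping by 1: 5 calls from p=4 down to ≤0.

Answer: 5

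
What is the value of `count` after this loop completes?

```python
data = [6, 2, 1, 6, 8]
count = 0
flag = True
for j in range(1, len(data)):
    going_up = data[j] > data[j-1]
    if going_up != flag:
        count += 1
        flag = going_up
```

Count direction changes in [6, 2, 1, 6, 8]
`count` takes the values: 0 → 1 → 2

Answer: 2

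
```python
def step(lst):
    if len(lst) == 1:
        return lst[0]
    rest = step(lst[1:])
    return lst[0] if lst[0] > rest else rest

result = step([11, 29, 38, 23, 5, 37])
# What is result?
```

Recursive max over [11, 29, 38, 23, 5, 37] = 38

Answer: 38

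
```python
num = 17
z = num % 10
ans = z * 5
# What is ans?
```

Trace:
`num = 17` → num = 17
`z = num % 10` → z = 7
`ans = z * 5` → ans = 35
So ans = 35

Answer: 35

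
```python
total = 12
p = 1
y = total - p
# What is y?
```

Trace:
`total = 12` → total = 12
`p = 1` → p = 1
`y = total - p` → y = 11
So y = 11

Answer: 11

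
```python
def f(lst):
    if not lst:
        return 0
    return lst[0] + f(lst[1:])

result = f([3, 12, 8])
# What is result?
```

3 + 12 + 8 + 0 = 23

Answer: 23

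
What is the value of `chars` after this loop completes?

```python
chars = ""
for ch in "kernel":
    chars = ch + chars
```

Reverse 'kernel'
`chars` takes the values: "" → "k" → "ek" → "rek" → "nrek" → "enrek" → "lenrek"

Answer: "lenrek"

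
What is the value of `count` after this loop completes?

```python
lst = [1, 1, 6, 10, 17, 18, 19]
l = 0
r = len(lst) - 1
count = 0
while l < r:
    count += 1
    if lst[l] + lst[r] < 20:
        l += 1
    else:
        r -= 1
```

Steps to find pair summing to 20
`count` takes the values: 0 → 1 → 2 → 3 → 4 → 5 → 6

Answer: 6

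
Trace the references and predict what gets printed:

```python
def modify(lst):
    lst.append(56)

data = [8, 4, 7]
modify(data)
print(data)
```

Key concept: function modifies passed list.
Step by step:
`data = [8, 4, 7]` → data = [8, 4, 7]
`modify(data)` → data = [8, 4, 7, 56]
`print(data)` → prints [8, 4, 7, 56]

Answer: [8, 4, 7, 56]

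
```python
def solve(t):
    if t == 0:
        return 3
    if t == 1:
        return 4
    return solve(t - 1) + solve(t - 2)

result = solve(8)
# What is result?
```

Build up from base cases: solve(0)=3, solve(1)=4, solve(2)=7, solve(3)=11, solve(4)=18, solve(5)=29, solve(6)=47, ..., solve(8)=123

Answer: 123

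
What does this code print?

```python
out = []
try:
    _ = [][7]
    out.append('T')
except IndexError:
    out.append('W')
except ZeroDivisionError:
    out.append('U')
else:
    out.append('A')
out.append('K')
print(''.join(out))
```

Execution trace: 'W' (except IndexError) → 'K' (after the try/except). Output: WK

Answer: WK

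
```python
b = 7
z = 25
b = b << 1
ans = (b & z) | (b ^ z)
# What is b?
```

Trace:
`b = 7` → b = 7
`z = 25` → z = 25
`b = b << 1` → b = 14
`ans = (b & z) | (b ^ z)` → ans = 31
So b = 14

Answer: 14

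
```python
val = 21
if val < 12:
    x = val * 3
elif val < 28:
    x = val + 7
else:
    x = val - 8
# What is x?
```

Trace:
`val = 21` → val = 21
`if val < 12: ...` → val < 12 is False, val < 28 is True → x = 28
So x = 28

Answer: 28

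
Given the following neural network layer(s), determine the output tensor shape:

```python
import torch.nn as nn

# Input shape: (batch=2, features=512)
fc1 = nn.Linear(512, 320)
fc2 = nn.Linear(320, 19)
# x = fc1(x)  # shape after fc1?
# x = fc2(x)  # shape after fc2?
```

Input: (2, 512) -> after fc1: (2, 320) -> Output: (2, 19)

Answer: (2, 19)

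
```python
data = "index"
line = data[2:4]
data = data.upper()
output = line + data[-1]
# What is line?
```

Trace:
`data = "index"` → data = 'index'
`line = data[2:4]` → line = 'de'
`data = data.upper()` → data = 'INDEX'
`output = line + data[-1]` → output = 'deX'
So line = 'de'

Answer: 'de'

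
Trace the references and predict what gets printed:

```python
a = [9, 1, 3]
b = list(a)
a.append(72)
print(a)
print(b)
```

Key concept: list() constructor creates copy.
Step by step:
`a = [9, 1, 3]` → a = [9, 1, 3]
`b = list(a)` → b = [9, 1, 3]
`a.append(72)` → a = [9, 1, 3, 72]
`print(a)` → prints [9, 1, 3, 72]
`print(b)` → prints [9, 1, 3]

Answer:
[9, 1, 3, 72]
[9, 1, 3]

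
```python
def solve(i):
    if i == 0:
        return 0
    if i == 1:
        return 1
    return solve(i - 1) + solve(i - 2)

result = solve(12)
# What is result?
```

Build up from base cases: solve(0)=0, solve(1)=1, solve(2)=1, solve(3)=2, solve(4)=3, solve(5)=5, solve(6)=8, ..., solve(12)=144

Answer: 144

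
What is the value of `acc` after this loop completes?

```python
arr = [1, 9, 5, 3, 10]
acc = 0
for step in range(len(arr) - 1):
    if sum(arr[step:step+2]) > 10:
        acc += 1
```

Count windows with sum > 10
`acc` takes the values: 0 → 1 → 2

Answer: 2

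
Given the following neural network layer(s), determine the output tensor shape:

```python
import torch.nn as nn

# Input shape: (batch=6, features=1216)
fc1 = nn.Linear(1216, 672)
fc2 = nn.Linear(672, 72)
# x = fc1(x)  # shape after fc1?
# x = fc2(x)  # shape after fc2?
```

Input: (6, 1216) -> after fc1: (6, 672) -> Output: (6, 72)

Answer: (6, 72)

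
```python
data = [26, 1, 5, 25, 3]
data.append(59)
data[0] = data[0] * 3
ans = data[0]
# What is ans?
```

Trace:
`data = [26, 1, 5, 25, 3]` → data = [26, 1, 5, 25, 3]
`data.append(59)` → data = [26, 1, 5, 25, 3, 59]
`data[0] = data[0] * 3` → data = [78, 1, 5, 25, 3, 59]
`ans = data[0]` → ans = 78
So ans = 78

Answer: 78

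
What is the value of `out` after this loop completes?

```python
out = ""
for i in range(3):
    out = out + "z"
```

Repeat 'z' 3 times
`out` takes the values: "" → "z" → "zz" → "zzz"

Answer: "zzz"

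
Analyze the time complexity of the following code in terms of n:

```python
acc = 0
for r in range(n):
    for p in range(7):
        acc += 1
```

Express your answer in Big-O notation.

Each loop level contributes: n × 1. Multiplying the contributions gives O(n).

Answer: O(n)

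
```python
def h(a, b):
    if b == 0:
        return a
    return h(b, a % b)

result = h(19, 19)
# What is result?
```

h(19, 19) -> h(19, 0) -> 19

Answer: 19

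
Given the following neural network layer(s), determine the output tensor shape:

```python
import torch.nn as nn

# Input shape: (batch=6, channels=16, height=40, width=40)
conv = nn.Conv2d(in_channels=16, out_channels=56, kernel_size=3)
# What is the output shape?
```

Input: (6, 16, 40, 40) -> Output: (6, 56, 38, 38)

Answer: (6, 56, 38, 38)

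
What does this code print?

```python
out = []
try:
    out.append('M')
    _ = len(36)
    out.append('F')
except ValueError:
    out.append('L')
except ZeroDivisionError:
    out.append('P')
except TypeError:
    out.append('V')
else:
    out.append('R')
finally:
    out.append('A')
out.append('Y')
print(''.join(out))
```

Execution trace: 'M' (try body) → 'V' (except TypeError) → 'A' (finally) → 'Y' (after the try/except). Output: MVAY

Answer: MVAY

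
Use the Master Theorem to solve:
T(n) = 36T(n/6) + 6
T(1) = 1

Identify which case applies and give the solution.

a=36, b=6, f(n)=6. log_6(36) = 2. Since c=0 < 2, Case 1 applies: T(n) = Θ(n^log_b(a)) = O(n^2).

Answer: O(n^2) - Case 1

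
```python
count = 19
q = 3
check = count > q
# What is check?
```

Trace:
`count = 19` → count = 19
`q = 3` → q = 3
`check = count > q` → check = True
So check = True

Answer: True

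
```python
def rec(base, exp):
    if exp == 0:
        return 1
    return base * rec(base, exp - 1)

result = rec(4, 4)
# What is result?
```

rec(4, 4) = 4 * 4 * 4 * 4 = 256

Answer: 256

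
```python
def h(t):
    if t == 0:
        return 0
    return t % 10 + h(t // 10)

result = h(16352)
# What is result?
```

Sum of digits of 16352: 2 + 5 + 3 + 6 + 1 = 17

Answer: 17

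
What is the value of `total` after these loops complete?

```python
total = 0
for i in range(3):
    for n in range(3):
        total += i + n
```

Sum of all i+n for i,n in 3x3
`total` takes the values: 0 → 1 → 3 → 4 → 6 → 9 → 11 → 14 → 18

Answer: 18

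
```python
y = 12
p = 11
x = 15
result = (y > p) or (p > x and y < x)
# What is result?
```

Trace:
`y = 12` → y = 12
`p = 11` → p = 11
`x = 15` → x = 15
`result = (y > p) or (p > x and y < x)` → result = True
So result = True

Answer: True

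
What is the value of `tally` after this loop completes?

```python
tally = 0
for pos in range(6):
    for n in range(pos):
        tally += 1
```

Triangle number: 0+1+2+...+5
`tally` takes the values: 0 → 1 → 2 → 3 → 4 → 5 → 6 → 7 → 8 → 9 → 10 → 11 → 12 → 13 → 14 → 15

Answer: 15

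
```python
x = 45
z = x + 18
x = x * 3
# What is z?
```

Trace:
`x = 45` → x = 45
`z = x + 18` → z = 63
`x = x * 3` → x = 135
So z = 63

Answer: 63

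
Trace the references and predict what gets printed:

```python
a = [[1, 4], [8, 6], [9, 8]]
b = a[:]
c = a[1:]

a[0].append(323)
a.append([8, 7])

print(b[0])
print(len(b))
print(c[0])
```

Key concept: slice with nested mutation.
Step by step:
`a = [[1, 4], [8, 6], [9, 8]]` → a = [[1, 4], [8, 6], [9, 8]]
`b = a[:]` → b = [[1, 4], [8, 6], [9, 8]]
`c = a[1:]` → c = [[8, 6], [9, 8]]
`a[0].append(323)` → a = [[1, 4, 323], [8, 6], [9, 8]]; b = [[1, 4, 323], [8, 6], [9, 8]]
`a.append([8, 7])` → a = [[1, 4, 323], [8, 6], [9, 8], [8, 7]]
`print(b[0])` → prints [1, 4, 323]
`print(len(b))` → prints 3
`print(c[0])` → prints [8, 6]

Answer:
[1, 4, 323]
3
[8, 6]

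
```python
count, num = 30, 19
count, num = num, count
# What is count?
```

Trace:
`count, num = 30, 19` → count = 30; num = 19
`count, num = num, count` → count = 19; num = 30
So count = 19

Answer: 19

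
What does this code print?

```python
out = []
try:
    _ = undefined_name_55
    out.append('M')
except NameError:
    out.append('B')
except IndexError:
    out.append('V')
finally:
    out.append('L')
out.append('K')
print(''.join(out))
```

Execution trace: 'B' (except NameError) → 'L' (finally) → 'K' (after the try/except). Output: BLK

Answer: BLK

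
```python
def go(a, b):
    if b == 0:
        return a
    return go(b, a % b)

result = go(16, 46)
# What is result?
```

go(16, 46) -> go(46, 16) -> go(16, 14) -> go(14, 2) -> go(2, 0) -> 2

Answer: 2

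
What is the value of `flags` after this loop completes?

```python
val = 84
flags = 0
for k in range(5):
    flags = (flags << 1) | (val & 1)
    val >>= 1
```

Reverse lowest 5 bits of 84
`flags` takes the values: 0 → 1 → 2 → 5

Answer: 5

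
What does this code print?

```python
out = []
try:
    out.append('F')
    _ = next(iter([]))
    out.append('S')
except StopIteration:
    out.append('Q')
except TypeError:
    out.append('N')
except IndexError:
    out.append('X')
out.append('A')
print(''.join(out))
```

Execution trace: 'F' (try body) → 'Q' (except StopIteration) → 'A' (after the try/except). Output: FQA

Answer: FQA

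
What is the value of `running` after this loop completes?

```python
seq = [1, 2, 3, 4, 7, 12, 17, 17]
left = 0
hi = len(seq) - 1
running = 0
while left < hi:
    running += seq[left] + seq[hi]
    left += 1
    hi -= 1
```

Sum of pairs from ends
`running` takes the values: 0 → 18 → 37 → 52 → 63

Answer: 63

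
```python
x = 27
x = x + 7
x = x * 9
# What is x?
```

Trace:
`x = 27` → x = 27
`x = x + 7` → x = 34
`x = x * 9` → x = 306
So x = 306

Answer: 306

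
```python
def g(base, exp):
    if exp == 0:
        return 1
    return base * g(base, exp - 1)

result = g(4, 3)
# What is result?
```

g(4, 3) = 4 * 4 * 4 = 64

Answer: 64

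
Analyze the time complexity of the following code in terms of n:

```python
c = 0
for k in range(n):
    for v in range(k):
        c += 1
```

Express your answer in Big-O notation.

Each loop level contributes: n × n. Multiplying the contributions gives O(n^2).

Answer: O(n^2)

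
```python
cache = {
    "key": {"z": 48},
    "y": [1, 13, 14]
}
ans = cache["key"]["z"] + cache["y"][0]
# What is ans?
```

Trace:
`cache = { ...` → cache = {'key': {'z': 48}, 'y': [1, 13, 14]}
`ans = cache["key"]["z"] + cache["y"][0]` → ans = 49
So ans = 49

Answer: 49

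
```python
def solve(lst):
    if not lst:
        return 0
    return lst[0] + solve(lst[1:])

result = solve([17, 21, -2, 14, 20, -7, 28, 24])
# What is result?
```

17 + 21 + (-2) + 14 + 20 + (-7) + 28 + 24 + 0 = 115

Answer: 115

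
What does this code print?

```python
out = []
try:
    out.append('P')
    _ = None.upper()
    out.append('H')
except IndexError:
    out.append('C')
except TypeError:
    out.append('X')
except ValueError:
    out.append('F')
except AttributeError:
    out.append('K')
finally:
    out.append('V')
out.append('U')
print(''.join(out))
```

Execution trace: 'P' (try body) → 'K' (except AttributeError) → 'V' (finally) → 'U' (after the try/except). Output: PKVU

Answer: PKVU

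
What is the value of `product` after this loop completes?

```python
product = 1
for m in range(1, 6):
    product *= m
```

5! = 120
`product` takes the values: 1 → 2 → 6 → 24 → 120

Answer: 120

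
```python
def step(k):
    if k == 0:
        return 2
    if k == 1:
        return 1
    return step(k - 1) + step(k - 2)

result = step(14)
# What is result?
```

Build up from base cases: step(0)=2, step(1)=1, step(2)=3, step(3)=4, step(4)=7, step(5)=11, step(6)=18, ..., step(14)=843

Answer: 843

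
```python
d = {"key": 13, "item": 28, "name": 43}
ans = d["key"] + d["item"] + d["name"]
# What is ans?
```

Trace:
`d = {"key": 13, "item": 28, "name": 43}` → d = {'key': 13, 'item': 28, 'name': 43}
`ans = d["key"] + d["item"] + d["name"]` → ans = 84
So ans = 84

Answer: 84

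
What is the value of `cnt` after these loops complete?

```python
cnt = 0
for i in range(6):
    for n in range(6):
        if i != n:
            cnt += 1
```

6² - 6 (exclude diagonal)
`cnt` takes the values: 0 → 1 → 2 → 3 → 4 → 5 → 6 → 7 → 8 → 9 → 10 → 11 → 12 → 13 → 14 → 15 → 16 → 17 → 18 → 19 → 20 → 21 → 22 → 23 → 24 → 25 → 26 → 27 → 28 → 29 → 30

Answer: 30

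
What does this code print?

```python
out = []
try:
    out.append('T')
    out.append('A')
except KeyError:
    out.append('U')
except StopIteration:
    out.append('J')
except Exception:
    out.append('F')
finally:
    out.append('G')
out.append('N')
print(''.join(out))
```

Execution trace: 'T' (try body) → 'A' (try body, no exception) → 'G' (finally) → 'N' (after the try/except). Output: TAGN

Answer: TAGN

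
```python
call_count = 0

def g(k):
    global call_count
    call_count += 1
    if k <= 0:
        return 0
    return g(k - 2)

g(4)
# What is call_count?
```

Linear recursion stepping by 2: 3 calls from k=4 down to ≤0.

Answer: 3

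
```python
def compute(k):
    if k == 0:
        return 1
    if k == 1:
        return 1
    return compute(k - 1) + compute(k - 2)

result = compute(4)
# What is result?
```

Build up from base cases: compute(0)=1, compute(1)=1, compute(2)=2, compute(3)=3, compute(4)=5

Answer: 5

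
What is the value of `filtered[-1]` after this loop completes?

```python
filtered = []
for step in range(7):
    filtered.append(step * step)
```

Last element of squares 0 to 6
`filtered` takes the values: [] → [0] → [0, 1] → [0, 1, 4] → [0, 1, 4, 9] → [0, 1, 4, 9, 16] → [0, 1, 4, 9, 16, 25] → [0, 1, 4, 9, 16, 25, 36]
So `filtered[-1]` = 36

Answer: 36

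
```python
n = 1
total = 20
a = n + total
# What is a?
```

Trace:
`n = 1` → n = 1
`total = 20` → total = 20
`a = n + total` → a = 21
So a = 21

Answer: 21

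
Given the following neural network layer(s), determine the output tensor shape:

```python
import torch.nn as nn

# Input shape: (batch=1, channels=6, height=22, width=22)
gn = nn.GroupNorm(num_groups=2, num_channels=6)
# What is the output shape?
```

Input: (1, 6, 22, 22) -> Output: (1, 6, 22, 22)

Answer: (1, 6, 22, 22)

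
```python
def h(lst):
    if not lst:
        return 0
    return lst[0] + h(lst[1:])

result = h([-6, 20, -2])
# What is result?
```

(-6) + 20 + (-2) + 0 = 12

Answer: 12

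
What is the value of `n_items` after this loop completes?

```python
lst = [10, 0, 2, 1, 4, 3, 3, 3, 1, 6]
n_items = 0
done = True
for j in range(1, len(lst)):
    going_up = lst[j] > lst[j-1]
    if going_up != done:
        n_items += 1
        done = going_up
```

Count direction changes in [10, 0, 2, 1, 4, 3, 3, 3, 1, 6]
`n_items` takes the values: 0 → 1 → 2 → 3 → 4 → 5 → 6

Answer: 6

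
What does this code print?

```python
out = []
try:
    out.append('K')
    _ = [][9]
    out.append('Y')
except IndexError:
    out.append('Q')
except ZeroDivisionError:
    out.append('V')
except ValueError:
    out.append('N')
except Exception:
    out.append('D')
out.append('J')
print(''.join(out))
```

Execution trace: 'K' (try body) → 'Q' (except IndexError) → 'J' (after the try/except). Output: KQJ

Answer: KQJ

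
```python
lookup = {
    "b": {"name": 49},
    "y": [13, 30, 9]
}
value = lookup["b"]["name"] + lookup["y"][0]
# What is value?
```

Trace:
`lookup = { ...` → lookup = {'b': {'name': 49}, 'y': [13, 30, 9]}
`value = lookup["b"]["name"] + lookup["y"][0]` → value = 62
So value = 62

Answer: 62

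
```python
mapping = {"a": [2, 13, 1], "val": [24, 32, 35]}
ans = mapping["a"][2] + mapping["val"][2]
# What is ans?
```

Trace:
`mapping = {"a": [2, 13, 1], "val": [24, 32, 35]}` → mapping = {'a': [2, 13, 1], 'val': [24, 32, 35]}
`ans = mapping["a"][2] + mapping["val"][2]` → ans = 36
So ans = 36

Answer: 36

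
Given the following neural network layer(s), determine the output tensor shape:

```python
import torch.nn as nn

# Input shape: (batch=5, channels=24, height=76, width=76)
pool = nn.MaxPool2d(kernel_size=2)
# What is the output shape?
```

Input: (5, 24, 76, 76) -> Output: (5, 24, 38, 38)

Answer: (5, 24, 38, 38)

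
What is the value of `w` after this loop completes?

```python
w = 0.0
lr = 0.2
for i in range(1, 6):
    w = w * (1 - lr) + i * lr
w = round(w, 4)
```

Moving average with lr=0.2
`w` takes the values: 0.0 → 0.2 → 0.56 → 1.048 → 1.6384 → 2.31072 → 2.3107

Answer: 2.3107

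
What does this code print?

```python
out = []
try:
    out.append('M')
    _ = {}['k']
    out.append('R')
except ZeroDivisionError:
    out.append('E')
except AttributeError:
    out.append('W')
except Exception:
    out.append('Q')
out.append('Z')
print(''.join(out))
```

Execution trace: 'M' (try body) → 'Q' (except Exception) → 'Z' (after the try/except). Output: MQZ

Answer: MQZ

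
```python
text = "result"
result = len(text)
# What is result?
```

Trace:
`text = "result"` → text = 'result'
`result = len(text)` → result = 6
So result = 6

Answer: 6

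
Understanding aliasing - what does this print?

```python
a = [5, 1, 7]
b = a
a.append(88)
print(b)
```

Key concept: basic list aliasing.
Step by step:
`a = [5, 1, 7]` → a = [5, 1, 7]
`b = a` → b = [5, 1, 7] (same object as a)
`a.append(88)` → a = [5, 1, 7, 88] (same object as b); b = [5, 1, 7, 88] (same object as a)
`print(b)` → prints [5, 1, 7, 88]

Answer: [5, 1, 7, 88]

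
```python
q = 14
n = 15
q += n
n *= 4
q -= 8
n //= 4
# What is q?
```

Trace:
`q = 14` → q = 14
`n = 15` → n = 15
`q += n` → q = 29
`n *= 4` → n = 60
`q -= 8` → q = 21
`n //= 4` → n = 15
So q = 21

Answer: 21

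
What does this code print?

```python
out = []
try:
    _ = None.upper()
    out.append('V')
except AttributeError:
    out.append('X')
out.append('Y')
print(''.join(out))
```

Execution trace: 'X' (except AttributeError) → 'Y' (after the try/except). Output: XY

Answer: XY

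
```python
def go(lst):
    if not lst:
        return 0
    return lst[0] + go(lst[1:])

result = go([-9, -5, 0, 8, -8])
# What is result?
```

(-9) + (-5) + 0 + 8 + (-8) + 0 = -14

Answer: -14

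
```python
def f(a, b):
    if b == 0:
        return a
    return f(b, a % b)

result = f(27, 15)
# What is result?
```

f(27, 15) -> f(15, 12) -> f(12, 3) -> f(3, 0) -> 3

Answer: 3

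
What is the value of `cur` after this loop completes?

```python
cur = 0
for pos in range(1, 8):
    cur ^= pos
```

XOR of 1 to 7
`cur` takes the values: 0 → 1 → 3 → 0 → 4 → 1 → 7 → 0

Answer: 0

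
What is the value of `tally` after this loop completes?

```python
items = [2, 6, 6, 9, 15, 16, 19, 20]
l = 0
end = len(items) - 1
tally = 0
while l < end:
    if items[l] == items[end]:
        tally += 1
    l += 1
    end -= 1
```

Count matching pairs from ends
`tally` takes the values: 0

Answer: 0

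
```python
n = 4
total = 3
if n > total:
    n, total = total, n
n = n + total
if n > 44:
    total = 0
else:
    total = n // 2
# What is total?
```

Trace:
`n = 4` → n = 4
`total = 3` → total = 3
`if n > total: ...` → n > total is True → n = 3; total = 4
`n = n + total` → n = 7
`if n > 44: ...` → n > 44 is False, take else branch → total = 3
So total = 3

Answer: 3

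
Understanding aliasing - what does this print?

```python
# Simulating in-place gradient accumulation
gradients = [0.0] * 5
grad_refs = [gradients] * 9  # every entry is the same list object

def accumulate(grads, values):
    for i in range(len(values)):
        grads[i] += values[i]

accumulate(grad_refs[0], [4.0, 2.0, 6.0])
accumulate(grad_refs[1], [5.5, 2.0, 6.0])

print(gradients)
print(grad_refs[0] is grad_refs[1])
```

Key concept: gradient accumulation aliasing.
Step by step:
`gradients = [0.0] * 5` → gradients = [0.0, 0.0, 0.0, 0.0, 0.0]
`grad_refs = [gradients] * 9` → grad_refs = [[0.0, 0.0, 0.0, 0.0, 0.0], [0.0, 0.0, 0.0, 0.0, 0.0], [0.0, 0.0, 0.0, 0.0, 0.0], [0.0, 0.0, 0.0, 0.0, 0.0], [0.0, 0.0, 0.0, 0.0, 0.0], [0.0, 0.0, 0.0, 0.0, 0.0], [0.0, 0.0, 0.0, 0.0, 0.0], [0.0, 0.0, 0.0, 0.0, 0.0], [0.0, 0.0, 0.0, 0.0, 0.0]]
`accumulate(grad_refs[0], [4.0, 2.0, 6.0])` → gradients = [4.0, 2.0, 6.0, 0.0, 0.0]; grad_refs = [[4.0, 2.0, 6.0, 0.0, 0.0], [4.0, 2.0, 6.0, 0.0, 0.0], [4.0, 2.0, 6.0, 0.0, 0.0], [4.0, 2.0, 6.0, 0.0, 0.0], [4.0, 2.0, 6.0, 0.0, 0.0], [4.0, 2.0, 6.0, 0.0, 0.0], [4.0, 2.0, 6.0, 0.0, 0.0], [4.0, 2.0, 6.0, 0.0, 0.0], [4.0, 2.0, 6.0, 0.0, 0.0]]
`accumulate(grad_refs[1], [5.5, 2.0, 6.0])` → gradients = [9.5, 4.0, 12.0, 0.0, 0.0]; grad_refs = [[9.5, 4.0, 12.0, 0.0, 0.0], [9.5, 4.0, 12.0, 0.0, 0.0], [9.5, 4.0, 12.0, 0.0, 0.0], [9.5, 4.0, 12.0, 0.0, 0.0], [9.5, 4.0, 12.0, 0.0, 0.0], [9.5, 4.0, 12.0, 0.0, 0.0], [9.5, 4.0, 12.0, 0.0, 0.0], [9.5, 4.0, 12.0, 0.0, 0.0], [9.5, 4.0, 12.0, 0.0, 0.0]]
`print(gradients)` → prints [9.5, 4.0, 12.0, 0.0, 0.0]
`print(grad_refs[0] is grad_refs[1])` → prints True

Answer:
[9.5, 4.0, 12.0, 0.0, 0.0]
True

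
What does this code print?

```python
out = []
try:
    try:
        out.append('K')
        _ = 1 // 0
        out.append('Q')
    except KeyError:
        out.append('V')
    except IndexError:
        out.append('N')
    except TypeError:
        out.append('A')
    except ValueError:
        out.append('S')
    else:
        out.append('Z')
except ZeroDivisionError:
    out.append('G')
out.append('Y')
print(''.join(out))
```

Execution trace: 'K' (try body) → 'G' (outer except ZeroDivisionError) → 'Y' (after the try/except). Output: KGY

Answer: KGY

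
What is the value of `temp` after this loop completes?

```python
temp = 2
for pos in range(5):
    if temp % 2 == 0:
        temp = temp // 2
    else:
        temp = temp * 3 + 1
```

Collatz-style transformation from 2
`temp` takes the values: 2 → 1 → 4 → 2 → 1 → 4

Answer: 4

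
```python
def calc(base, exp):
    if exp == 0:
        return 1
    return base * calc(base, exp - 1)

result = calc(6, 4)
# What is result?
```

calc(6, 4) = 6 * 6 * 6 * 6 = 1296

Answer: 1296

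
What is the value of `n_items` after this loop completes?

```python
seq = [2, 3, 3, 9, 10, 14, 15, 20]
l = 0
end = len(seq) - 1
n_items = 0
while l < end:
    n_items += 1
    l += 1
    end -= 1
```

Iterations until pointers meet (list length 8)
`n_items` takes the values: 0 → 1 → 2 → 3 → 4

Answer: 4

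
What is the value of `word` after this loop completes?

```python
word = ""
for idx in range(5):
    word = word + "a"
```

Repeat 'a' 5 times
`word` takes the values: "" → "a" → "aa" → "aaa" → "aaaa" → "aaaaa"

Answer: "aaaaa"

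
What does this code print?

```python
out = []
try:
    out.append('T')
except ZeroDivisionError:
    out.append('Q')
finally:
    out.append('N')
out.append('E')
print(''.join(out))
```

Execution trace: 'T' (try body, no exception) → 'N' (finally) → 'E' (after the try/except). Output: TNE

Answer: TNE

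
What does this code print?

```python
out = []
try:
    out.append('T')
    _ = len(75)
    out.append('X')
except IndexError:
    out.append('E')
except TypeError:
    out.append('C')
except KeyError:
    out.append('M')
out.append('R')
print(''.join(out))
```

Execution trace: 'T' (try body) → 'C' (except TypeError) → 'R' (after the try/except). Output: TCR

Answer: TCR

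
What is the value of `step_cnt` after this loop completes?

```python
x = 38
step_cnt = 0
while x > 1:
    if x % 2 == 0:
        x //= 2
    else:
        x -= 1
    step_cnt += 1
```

Steps to reduce 38 to 1
`step_cnt` takes the values: 0 → 1 → 2 → 3 → 4 → 5 → 6 → 7

Answer: 7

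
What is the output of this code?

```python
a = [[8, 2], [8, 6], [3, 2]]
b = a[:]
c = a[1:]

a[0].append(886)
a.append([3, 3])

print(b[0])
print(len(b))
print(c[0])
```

Key concept: slice with nested mutation.
Step by step:
`a = [[8, 2], [8, 6], [3, 2]]` → a = [[8, 2], [8, 6], [3, 2]]
`b = a[:]` → b = [[8, 2], [8, 6], [3, 2]]
`c = a[1:]` → c = [[8, 6], [3, 2]]
`a[0].append(886)` → a = [[8, 2, 886], [8, 6], [3, 2]]; b = [[8, 2, 886], [8, 6], [3, 2]]
`a.append([3, 3])` → a = [[8, 2, 886], [8, 6], [3, 2], [3, 3]]
`print(b[0])` → prints [8, 2, 886]
`print(len(b))` → prints 3
`print(c[0])` → prints [8, 6]

Answer:
[8, 2, 886]
3
[8, 6]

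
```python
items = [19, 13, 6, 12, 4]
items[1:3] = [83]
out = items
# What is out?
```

Trace:
`items = [19, 13, 6, 12, 4]` → items = [19, 13, 6, 12, 4]
`items[1:3] = [83]` → items = [19, 83, 12, 4]
`out = items` → out = [19, 83, 12, 4]
So out = [19, 83, 12, 4]

Answer: [19, 83, 12, 4]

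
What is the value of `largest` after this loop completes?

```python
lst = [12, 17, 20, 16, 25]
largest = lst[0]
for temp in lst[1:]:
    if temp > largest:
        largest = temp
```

Maximum of [12, 17, 20, 16, 25]
`largest` takes the values: 12 → 17 → 20 → 25

Answer: 25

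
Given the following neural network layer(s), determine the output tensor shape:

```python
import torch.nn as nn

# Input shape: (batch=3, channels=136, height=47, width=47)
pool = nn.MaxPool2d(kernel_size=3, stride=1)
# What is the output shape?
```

Input: (3, 136, 47, 47) -> Output: (3, 136, 45, 45)

Answer: (3, 136, 45, 45)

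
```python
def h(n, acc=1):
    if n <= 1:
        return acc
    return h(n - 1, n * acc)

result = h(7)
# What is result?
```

Accumulator trace (n, acc): (7, 1) -> (6, 7) -> (5, 42) -> (4, 210) -> (3, 840) -> (2, 2520) -> (1, 5040) -> return 5040

Answer: 5040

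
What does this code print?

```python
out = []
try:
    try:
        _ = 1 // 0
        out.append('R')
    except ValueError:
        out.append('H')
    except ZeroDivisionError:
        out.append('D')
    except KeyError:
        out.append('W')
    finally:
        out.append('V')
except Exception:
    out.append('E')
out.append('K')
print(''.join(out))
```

Execution trace: 'D' (inner except ZeroDivisionError) → 'V' (inner finally) → 'K' (after the try/except). Output: DVK

Answer: DVK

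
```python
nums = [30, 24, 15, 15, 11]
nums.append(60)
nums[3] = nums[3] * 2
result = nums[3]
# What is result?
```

Trace:
`nums = [30, 24, 15, 15, 11]` → nums = [30, 24, 15, 15, 11]
`nums.append(60)` → nums = [30, 24, 15, 15, 11, 60]
`nums[3] = nums[3] * 2` → nums = [30, 24, 15, 30, 11, 60]
`result = nums[3]` → result = 30
So result = 30

Answer: 30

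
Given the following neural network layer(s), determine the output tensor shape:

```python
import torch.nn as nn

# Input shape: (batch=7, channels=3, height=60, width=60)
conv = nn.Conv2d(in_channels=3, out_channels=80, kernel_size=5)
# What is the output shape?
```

Input: (7, 3, 60, 60) -> Output: (7, 80, 56, 56)

Answer: (7, 80, 56, 56)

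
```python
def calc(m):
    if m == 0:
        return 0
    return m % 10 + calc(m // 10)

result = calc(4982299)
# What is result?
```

Sum of digits of 4982299: 9 + 9 + 2 + 2 + 8 + 9 + 4 = 43

Answer: 43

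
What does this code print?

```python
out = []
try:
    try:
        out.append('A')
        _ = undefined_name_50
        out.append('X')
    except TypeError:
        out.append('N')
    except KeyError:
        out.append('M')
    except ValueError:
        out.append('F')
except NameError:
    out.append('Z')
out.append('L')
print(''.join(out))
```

Execution trace: 'A' (try body) → 'Z' (outer except NameError) → 'L' (after the try/except). Output: AZL

Answer: AZL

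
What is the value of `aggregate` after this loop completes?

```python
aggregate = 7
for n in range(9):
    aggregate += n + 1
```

Start at 7, add 1 to 9 = 52
`aggregate` takes the values: 7 → 8 → 10 → 13 → 17 → 22 → 28 → 35 → 43 → 52

Answer: 52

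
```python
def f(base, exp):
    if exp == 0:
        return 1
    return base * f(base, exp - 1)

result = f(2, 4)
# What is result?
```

f(2, 4) = 2 * 2 * 2 * 2 = 16

Answer: 16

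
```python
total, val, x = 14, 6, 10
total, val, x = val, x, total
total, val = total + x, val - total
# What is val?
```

Trace:
`total, val, x = 14, 6, 10` → total = 14; val = 6; x = 10
`total, val, x = val, x, total` → total = 6; val = 10; x = 14
`total, val = total + x, val - total` → total = 20; val = 4
So val = 4

Answer: 4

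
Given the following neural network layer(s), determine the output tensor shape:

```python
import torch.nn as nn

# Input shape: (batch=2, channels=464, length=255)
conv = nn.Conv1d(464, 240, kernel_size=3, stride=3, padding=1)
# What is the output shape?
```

Input: (2, 464, 255) -> Output: (2, 240, 85)

Answer: (2, 240, 85)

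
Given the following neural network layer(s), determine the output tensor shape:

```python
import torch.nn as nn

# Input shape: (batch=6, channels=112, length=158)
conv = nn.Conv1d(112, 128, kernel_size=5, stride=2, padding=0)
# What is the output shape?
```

Input: (6, 112, 158) -> Output: (6, 128, 77)

Answer: (6, 128, 77)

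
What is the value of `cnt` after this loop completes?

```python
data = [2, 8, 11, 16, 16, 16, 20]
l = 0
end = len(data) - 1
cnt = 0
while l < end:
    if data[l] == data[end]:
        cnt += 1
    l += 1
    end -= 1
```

Count matching pairs from ends
`cnt` takes the values: 0

Answer: 0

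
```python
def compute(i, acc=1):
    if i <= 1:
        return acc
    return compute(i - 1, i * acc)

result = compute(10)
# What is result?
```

Accumulator trace (n, acc): (10, 1) -> (9, 10) -> (8, 90) -> (7, 720) -> (6, 5040) -> (5, 30240) -> (4, 151200) -> (3, 604800) -> (2, 1814400) -> (1, 3628800) -> return 3628800

Answer: 3628800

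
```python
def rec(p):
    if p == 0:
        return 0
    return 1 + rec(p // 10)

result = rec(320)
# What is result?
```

Count of digits of 320: 3

Answer: 3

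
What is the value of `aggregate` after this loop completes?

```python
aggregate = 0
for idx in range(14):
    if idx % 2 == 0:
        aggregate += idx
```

Sum of even numbers 0 to 13
`aggregate` takes the values: 0 → 2 → 6 → 12 → 20 → 30 → 42

Answer: 42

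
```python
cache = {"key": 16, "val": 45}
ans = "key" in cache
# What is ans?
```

Trace:
`cache = {"key": 16, "val": 45}` → cache = {'key': 16, 'val': 45}
`ans = "key" in cache` → ans = True
So ans = True

Answer: True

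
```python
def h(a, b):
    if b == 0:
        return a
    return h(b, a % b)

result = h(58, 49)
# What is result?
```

h(58, 49) -> h(49, 9) -> h(9, 4) -> h(4, 1) -> h(1, 0) -> 1

Answer: 1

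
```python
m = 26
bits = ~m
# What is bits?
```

Trace:
`m = 26` → m = 26
`bits = ~m` → bits = -27
So bits = -27

Answer: -27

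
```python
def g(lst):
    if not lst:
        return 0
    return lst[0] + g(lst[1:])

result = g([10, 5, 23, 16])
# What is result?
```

10 + 5 + 23 + 16 + 0 = 54

Answer: 54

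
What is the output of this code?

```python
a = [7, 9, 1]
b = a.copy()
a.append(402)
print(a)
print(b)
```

Key concept: list.copy() creates independent copy.
Step by step:
`a = [7, 9, 1]` → a = [7, 9, 1]
`b = a.copy()` → b = [7, 9, 1]
`a.append(402)` → a = [7, 9, 1, 402]
`print(a)` → prints [7, 9, 1, 402]
`print(b)` → prints [7, 9, 1]

Answer:
[7, 9, 1, 402]
[7, 9, 1]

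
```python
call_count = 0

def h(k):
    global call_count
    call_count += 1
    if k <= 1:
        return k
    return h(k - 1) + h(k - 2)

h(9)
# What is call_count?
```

Calls(k) = 1 + Calls(k-1) + Calls(k-2); Calls(0)=Calls(1)=1. For k=9 this gives 109.

Answer: 109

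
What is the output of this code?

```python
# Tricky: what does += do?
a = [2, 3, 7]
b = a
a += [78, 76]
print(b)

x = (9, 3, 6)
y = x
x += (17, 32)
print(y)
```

Key concept: += behavior differs for mutable vs immutable.
Step by step:
`a = [2, 3, 7]` → a = [2, 3, 7]
`b = a` → b = [2, 3, 7] (same object as a)
`a += [78, 76]` → a = [2, 3, 7, 78, 76] (same object as b); b = [2, 3, 7, 78, 76] (same object as a)
`print(b)` → prints [2, 3, 7, 78, 76]
`x = (9, 3, 6)` → x = (9, 3, 6)
`y = x` → y = (9, 3, 6)
`x += (17, 32)` → x = (9, 3, 6, 17, 32)
`print(y)` → prints (9, 3, 6)

Answer:
[2, 3, 7, 78, 76]
(9, 3, 6)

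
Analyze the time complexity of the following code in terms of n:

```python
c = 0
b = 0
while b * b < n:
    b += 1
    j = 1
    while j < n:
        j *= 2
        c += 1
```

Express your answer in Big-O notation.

Each loop level contributes: √n × log n. Multiplying the contributions gives O(√n log n).

Answer: O(√n log n)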